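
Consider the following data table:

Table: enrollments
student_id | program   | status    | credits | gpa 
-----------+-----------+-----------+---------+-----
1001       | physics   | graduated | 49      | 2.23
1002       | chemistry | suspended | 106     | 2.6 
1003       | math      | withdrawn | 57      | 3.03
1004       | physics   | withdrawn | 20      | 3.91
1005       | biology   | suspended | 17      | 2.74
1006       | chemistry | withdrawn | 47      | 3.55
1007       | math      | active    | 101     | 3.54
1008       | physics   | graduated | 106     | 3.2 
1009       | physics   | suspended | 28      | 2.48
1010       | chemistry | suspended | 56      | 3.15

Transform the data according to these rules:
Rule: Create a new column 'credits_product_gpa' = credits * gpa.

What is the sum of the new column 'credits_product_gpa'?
1791.79

Step 1: For each record, compute credits * gpa
Example calculations:
  49 * 2.23 = 109.27
  106 * 2.6 = 275.6
  57 * 3.03 = 172.71
  ...
Step 2: Sum all derived values
Step 3: Total = 1791.79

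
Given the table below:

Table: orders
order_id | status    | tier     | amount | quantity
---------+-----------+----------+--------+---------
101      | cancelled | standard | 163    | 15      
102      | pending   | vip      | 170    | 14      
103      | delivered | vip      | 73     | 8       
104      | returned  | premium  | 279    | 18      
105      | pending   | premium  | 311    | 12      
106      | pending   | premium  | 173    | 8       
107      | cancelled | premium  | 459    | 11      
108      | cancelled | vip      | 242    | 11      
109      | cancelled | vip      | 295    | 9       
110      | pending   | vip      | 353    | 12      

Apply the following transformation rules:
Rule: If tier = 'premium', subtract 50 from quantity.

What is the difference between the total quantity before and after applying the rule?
200

Step 1: Original sum of quantity = 118
Step 2: 4 records have tier = 'premium'
Step 3: Each affected record changes by -50
Step 4: Total change = 4 × -50 = -200
Step 5: New sum = 118 + -200 = -82
Step 6: Difference = |-82 - 118| = 200
        (Sum decreased by 200)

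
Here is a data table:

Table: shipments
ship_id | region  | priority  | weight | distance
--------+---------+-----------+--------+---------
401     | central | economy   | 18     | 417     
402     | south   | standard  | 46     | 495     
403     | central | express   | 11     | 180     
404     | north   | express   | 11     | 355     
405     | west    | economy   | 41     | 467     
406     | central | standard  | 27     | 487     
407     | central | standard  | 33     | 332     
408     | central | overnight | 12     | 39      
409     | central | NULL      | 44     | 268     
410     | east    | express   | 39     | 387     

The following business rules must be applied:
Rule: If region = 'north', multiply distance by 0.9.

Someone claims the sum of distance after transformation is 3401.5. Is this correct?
No, the correct result is 3391.5.

Step 1: Calculate the correct sum after transformation
Step 2: Apply multiplier 0.9 to records where region = 'north'
Step 3: Correct result = 3391.5
Step 4: Claimed result = 3401.5
Step 5: 3391.5 ≠ 3401.5
Conclusion: The claimed result is incorrect. The correct answer is 3391.5.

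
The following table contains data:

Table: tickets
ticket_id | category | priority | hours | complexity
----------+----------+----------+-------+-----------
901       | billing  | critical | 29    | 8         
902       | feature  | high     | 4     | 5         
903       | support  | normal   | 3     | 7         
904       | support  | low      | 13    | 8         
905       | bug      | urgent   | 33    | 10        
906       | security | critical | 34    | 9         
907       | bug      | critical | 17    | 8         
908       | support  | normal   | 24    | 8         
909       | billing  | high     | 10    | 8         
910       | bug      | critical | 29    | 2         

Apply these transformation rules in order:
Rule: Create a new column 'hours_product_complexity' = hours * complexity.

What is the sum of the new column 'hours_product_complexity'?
1479

Step 1: For each record, compute hours * complexity
Example calculations:
  29 * 8 = 232
  4 * 5 = 20
  3 * 7 = 21
  ...
Step 2: Sum all derived values
Step 3: Total = 1479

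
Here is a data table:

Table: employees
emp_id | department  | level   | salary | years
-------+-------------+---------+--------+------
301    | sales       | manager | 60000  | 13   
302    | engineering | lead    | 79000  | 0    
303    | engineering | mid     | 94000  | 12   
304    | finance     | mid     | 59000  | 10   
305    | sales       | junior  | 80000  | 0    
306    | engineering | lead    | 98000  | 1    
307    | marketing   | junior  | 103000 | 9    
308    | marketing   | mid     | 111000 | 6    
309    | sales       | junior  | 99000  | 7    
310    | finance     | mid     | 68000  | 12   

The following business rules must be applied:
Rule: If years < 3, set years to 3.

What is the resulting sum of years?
78

Step 1: 3 records have years < 3
Step 2: These records originally summed to 1
Step 3: After setting to minimum: 3 × 3 = 9
Step 4: Unaffected records sum: 69
Step 5: Final sum = 9 + 69 = 78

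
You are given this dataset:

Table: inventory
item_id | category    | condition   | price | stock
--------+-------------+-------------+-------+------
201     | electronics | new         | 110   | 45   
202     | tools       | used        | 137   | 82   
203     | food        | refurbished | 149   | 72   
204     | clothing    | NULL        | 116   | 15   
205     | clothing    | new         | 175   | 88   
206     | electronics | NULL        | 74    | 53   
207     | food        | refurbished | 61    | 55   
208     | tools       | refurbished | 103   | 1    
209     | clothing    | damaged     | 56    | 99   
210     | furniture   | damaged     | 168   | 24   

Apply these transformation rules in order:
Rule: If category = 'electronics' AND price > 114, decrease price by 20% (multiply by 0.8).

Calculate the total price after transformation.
1149

Step 1: Find records where category = 'electronics' AND price > 114
Step 2: 0 records match, summing to 0
Step 3: After multiplier: 0 × 0.8 = 0.0
Step 4: Unaffected records sum: 1149
Step 5: Final sum = 0.0 + 1149 = 1149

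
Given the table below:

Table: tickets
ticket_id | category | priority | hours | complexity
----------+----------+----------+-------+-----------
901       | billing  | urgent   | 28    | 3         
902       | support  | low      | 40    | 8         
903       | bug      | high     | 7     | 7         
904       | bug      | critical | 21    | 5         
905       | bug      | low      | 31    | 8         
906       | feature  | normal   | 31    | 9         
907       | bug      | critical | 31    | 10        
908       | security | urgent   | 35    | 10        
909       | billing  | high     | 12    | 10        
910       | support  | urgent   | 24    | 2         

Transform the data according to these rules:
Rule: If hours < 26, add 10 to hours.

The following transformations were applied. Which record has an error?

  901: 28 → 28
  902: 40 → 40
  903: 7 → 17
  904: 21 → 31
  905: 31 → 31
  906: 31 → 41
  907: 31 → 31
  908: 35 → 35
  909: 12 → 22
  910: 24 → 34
Record 906 has an error. The correct transformed value should be 31, not 41.

Step 1: Check each record against the rule
Step 2: Record 906 has hours = 31
Step 3: Since 31 >= 26, the bonus should not have been applied
Step 4: Correct value = 31, but claimed value = 41
Conclusion: Record 906 has the error.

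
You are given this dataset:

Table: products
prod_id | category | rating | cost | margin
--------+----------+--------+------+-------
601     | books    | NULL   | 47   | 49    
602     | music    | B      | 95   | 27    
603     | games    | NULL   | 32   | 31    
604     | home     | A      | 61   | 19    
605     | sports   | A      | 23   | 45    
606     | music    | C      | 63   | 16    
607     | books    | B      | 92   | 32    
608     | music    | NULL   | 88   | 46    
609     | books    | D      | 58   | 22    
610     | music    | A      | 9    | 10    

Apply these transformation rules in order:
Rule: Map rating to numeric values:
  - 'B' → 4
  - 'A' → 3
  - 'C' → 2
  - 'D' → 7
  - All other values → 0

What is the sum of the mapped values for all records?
26

Step 1: Apply mapping to each record
Step 2: Count by status:
  'B': 2 records × 4 = 8
  'A': 3 records × 3 = 9
  'C': 1 records × 2 = 2
  'D': 1 records × 7 = 7
Step 3: Sum all mapped values = 26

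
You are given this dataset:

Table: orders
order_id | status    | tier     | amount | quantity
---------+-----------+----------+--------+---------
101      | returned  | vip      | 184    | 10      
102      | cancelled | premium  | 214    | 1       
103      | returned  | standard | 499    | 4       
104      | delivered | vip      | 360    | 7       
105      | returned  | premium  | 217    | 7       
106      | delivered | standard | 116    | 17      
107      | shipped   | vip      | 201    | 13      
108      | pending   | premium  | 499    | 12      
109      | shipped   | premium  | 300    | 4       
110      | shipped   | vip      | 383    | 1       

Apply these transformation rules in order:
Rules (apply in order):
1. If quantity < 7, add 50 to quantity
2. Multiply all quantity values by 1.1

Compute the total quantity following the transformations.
303.6

Step 1: Apply Rule 1 - Add 50 to records with quantity < 7
  - 4 records affected: 10 + (4 × 50) = 210
  - Unaffected records: 66
  - Sum after Rule 1: 276
Step 2: Apply Rule 2 - Multiply all by 1.1
  - 276 × 1.1 = 303.6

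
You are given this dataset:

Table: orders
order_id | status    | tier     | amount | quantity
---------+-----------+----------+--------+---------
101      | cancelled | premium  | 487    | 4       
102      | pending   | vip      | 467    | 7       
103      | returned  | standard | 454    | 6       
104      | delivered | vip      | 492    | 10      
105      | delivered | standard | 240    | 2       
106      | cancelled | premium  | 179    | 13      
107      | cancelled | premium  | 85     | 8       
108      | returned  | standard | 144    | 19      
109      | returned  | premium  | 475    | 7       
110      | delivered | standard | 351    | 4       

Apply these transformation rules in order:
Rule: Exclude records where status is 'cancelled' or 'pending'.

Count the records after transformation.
6

Step 1: Count records to exclude
  - 3 (cancelled) + 1 (pending) = 4 records
Step 2: Total records: 10
Step 3: Remaining = 10 - 4 = 6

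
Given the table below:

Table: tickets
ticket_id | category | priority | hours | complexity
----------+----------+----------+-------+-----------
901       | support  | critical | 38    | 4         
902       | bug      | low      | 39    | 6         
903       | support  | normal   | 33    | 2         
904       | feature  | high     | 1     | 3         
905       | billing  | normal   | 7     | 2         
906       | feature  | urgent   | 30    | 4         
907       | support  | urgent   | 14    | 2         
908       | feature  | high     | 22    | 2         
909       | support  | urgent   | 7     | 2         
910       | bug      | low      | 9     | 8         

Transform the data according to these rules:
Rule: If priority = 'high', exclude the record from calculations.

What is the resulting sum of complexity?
30

Step 1: Identify records where priority = 'high'
Step 2: The excluded records sum to 5
Step 3: Original total complexity = 35
Step 4: Remaining total = 35 - 5 = 30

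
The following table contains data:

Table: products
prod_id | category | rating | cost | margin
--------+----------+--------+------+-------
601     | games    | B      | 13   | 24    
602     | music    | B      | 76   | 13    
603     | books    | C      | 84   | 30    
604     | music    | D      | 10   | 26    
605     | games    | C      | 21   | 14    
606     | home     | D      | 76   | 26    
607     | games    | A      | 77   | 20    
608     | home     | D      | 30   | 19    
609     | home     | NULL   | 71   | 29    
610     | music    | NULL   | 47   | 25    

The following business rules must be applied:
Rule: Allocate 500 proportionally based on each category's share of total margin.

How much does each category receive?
books: 66.37, games: 128.32, home: 163.72, music: 141.59

Step 1: Calculate total margin = 226
Step 2: Calculate each category's proportion:
  books: 30/226 = 13.27% → 66.37
  games: 58/226 = 25.66% → 128.32
  home: 74/226 = 32.74% → 163.72
  music: 64/226 = 28.32% → 141.59
Step 3: Verify: sum of allocations ≈ 500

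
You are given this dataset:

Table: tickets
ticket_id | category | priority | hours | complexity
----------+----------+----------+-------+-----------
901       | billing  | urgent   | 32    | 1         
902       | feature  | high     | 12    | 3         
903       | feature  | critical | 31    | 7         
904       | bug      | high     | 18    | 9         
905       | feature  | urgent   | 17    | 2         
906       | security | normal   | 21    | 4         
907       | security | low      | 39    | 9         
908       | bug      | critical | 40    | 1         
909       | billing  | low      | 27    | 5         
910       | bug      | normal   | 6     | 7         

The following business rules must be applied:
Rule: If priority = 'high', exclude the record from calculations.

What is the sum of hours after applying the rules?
213

Step 1: Identify records where priority = 'high'
Step 2: The excluded records sum to 30
Step 3: Original total hours = 243
Step 4: Remaining total = 243 - 30 = 213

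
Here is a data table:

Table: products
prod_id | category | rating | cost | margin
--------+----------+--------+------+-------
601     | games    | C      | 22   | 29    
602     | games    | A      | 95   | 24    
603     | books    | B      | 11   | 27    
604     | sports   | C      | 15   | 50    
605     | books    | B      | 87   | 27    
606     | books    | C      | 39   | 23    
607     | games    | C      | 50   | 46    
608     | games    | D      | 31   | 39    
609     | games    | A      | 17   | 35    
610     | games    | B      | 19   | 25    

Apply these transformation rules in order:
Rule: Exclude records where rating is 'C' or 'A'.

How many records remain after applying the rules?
4

Step 1: Count records to exclude
  - 4 (C) + 2 (A) = 6 records
Step 2: Total records: 10
Step 3: Remaining = 10 - 6 = 4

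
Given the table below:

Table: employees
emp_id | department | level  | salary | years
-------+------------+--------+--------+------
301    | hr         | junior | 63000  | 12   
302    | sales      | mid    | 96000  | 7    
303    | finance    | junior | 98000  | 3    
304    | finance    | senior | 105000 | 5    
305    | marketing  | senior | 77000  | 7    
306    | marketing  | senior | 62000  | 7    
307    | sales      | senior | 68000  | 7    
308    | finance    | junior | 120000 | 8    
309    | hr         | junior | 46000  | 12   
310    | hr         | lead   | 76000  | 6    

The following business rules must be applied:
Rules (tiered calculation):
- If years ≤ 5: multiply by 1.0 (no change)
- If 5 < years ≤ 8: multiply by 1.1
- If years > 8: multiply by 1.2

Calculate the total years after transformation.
83.0

Step 1: Tier 1 (years ≤ 5): 2 records, sum = 8 × 1.0 = 8.0
Step 2: Tier 2 (5 < years ≤ 8): 6 records, sum = 42 × 1.1 = 46.2
Step 3: Tier 3 (years > 8): 2 records, sum = 24 × 1.2 = 28.8
Step 4: Final sum = 8.0 + 46.2 + 28.8 = 83.0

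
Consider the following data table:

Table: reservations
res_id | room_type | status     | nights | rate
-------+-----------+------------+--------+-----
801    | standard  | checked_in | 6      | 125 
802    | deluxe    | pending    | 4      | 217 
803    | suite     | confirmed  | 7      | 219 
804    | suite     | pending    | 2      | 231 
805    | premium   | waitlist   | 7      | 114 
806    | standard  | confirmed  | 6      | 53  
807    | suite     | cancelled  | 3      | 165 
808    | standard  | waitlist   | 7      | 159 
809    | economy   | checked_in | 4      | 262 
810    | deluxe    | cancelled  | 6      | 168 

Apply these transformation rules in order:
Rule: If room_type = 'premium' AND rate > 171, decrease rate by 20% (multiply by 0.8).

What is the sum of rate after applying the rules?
1713

Step 1: Find records where room_type = 'premium' AND rate > 171
Step 2: 0 records match, summing to 0
Step 3: After multiplier: 0 × 0.8 = 0.0
Step 4: Unaffected records sum: 1713
Step 5: Final sum = 0.0 + 1713 = 1713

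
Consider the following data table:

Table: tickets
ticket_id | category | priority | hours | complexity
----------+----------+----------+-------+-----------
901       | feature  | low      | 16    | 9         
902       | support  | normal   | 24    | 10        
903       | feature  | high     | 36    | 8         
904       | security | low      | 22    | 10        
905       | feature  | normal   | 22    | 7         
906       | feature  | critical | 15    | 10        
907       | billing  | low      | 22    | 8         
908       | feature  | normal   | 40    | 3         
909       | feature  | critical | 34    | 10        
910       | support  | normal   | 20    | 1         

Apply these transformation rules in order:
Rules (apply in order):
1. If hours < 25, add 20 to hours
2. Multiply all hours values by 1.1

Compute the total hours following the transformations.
430.1

Step 1: Apply Rule 1 - Add 20 to records with hours < 25
  - 7 records affected: 141 + (7 × 20) = 281
  - Unaffected records: 110
  - Sum after Rule 1: 391
Step 2: Apply Rule 2 - Multiply all by 1.1
  - 391 × 1.1 = 430.1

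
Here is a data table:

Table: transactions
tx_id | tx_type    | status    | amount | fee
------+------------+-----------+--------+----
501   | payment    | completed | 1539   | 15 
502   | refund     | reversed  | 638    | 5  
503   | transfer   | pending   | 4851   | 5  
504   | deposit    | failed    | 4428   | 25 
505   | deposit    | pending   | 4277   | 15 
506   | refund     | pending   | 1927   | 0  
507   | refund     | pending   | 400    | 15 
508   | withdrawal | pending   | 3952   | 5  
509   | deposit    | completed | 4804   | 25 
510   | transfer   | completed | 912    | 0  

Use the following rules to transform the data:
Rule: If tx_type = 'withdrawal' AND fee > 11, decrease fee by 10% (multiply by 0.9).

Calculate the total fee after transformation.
110

Step 1: Find records where tx_type = 'withdrawal' AND fee > 11
Step 2: 0 records match, summing to 0
Step 3: After multiplier: 0 × 0.9 = 0.0
Step 4: Unaffected records sum: 110
Step 5: Final sum = 0.0 + 110 = 110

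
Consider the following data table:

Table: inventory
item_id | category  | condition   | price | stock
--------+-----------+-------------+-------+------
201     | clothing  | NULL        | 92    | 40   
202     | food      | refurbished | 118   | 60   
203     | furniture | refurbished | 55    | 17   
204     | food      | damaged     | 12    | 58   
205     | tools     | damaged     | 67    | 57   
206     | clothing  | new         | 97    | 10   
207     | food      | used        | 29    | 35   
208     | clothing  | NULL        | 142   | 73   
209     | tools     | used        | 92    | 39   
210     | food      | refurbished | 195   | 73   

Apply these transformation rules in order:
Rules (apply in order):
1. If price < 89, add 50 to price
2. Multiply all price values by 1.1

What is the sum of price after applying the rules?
1208.9

Step 1: Apply Rule 1 - Add 50 to records with price < 89
  - 4 records affected: 163 + (4 × 50) = 363
  - Unaffected records: 736
  - Sum after Rule 1: 1099
Step 2: Apply Rule 2 - Multiply all by 1.1
  - 1099 × 1.1 = 1208.9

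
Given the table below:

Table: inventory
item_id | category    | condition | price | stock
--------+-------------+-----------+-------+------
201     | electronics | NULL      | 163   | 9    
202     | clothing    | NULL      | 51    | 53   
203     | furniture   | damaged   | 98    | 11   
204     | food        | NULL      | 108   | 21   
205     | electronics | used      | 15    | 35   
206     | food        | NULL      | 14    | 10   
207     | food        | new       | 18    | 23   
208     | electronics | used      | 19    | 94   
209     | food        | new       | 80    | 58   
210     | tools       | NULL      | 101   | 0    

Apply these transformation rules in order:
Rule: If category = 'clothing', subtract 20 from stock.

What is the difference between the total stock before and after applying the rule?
20

Step 1: Original sum of stock = 314
Step 2: 1 records have category = 'clothing'
Step 3: Each affected record changes by -20
Step 4: Total change = 1 × -20 = -20
Step 5: New sum = 314 + -20 = 294
Step 6: Difference = |294 - 314| = 20
        (Sum decreased by 20)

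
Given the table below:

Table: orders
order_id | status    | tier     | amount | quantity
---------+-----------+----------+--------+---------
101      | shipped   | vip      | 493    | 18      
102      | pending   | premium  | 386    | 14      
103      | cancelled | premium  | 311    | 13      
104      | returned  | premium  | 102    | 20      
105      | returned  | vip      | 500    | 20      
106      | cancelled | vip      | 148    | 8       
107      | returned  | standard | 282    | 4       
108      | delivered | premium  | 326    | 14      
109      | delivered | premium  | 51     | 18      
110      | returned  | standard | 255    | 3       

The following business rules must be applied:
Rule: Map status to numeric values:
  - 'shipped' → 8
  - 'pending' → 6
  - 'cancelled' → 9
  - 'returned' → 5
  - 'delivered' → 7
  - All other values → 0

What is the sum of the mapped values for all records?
66

Step 1: Apply mapping to each record
Step 2: Count by status:
  'shipped': 1 records × 8 = 8
  'pending': 1 records × 6 = 6
  'cancelled': 2 records × 9 = 18
  'returned': 4 records × 5 = 20
  'delivered': 2 records × 7 = 14
Step 3: Sum all mapped values = 66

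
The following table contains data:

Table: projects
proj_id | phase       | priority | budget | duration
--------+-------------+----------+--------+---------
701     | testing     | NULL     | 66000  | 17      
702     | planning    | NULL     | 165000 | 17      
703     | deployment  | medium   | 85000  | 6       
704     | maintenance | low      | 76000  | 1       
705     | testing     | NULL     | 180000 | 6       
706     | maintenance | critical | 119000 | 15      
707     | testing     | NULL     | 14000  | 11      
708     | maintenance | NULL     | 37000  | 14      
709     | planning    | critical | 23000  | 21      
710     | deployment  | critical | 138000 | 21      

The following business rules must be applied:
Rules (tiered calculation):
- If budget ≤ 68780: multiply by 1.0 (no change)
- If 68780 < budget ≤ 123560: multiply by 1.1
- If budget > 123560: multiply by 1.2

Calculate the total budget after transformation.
1027600.0

Step 1: Tier 1 (budget ≤ 68780): 4 records, sum = 140000 × 1.0 = 140000.0
Step 2: Tier 2 (68780 < budget ≤ 123560): 3 records, sum = 280000 × 1.1 = 308000.0
Step 3: Tier 3 (budget > 123560): 3 records, sum = 483000 × 1.2 = 579600.0
Step 4: Final sum = 140000.0 + 308000.0 + 579600.0 = 1027600.0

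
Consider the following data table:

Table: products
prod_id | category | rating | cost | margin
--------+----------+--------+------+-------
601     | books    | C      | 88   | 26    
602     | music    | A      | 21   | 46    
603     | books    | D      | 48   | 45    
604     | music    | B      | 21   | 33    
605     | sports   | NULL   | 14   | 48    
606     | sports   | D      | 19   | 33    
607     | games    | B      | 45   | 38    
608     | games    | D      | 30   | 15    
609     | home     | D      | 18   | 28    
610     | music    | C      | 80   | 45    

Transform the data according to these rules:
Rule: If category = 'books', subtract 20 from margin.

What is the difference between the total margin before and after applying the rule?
40

Step 1: Original sum of margin = 357
Step 2: 2 records have category = 'books'
Step 3: Each affected record changes by -20
Step 4: Total change = 2 × -20 = -40
Step 5: New sum = 357 + -40 = 317
Step 6: Difference = |317 - 357| = 40
        (Sum decreased by 40)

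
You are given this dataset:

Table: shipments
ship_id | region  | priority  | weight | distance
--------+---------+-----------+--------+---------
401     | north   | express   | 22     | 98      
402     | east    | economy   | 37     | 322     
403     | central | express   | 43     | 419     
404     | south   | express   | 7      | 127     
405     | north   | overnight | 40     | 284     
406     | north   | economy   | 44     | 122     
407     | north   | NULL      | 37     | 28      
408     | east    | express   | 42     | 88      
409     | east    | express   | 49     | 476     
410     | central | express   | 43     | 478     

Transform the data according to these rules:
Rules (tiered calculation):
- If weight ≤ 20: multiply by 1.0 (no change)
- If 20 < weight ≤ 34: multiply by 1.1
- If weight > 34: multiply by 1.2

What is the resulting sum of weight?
433.2

Step 1: Tier 1 (weight ≤ 20): 1 records, sum = 7 × 1.0 = 7.0
Step 2: Tier 2 (20 < weight ≤ 34): 1 records, sum = 22 × 1.1 = 24.2
Step 3: Tier 3 (weight > 34): 8 records, sum = 335 × 1.2 = 402.0
Step 4: Final sum = 7.0 + 24.2 + 402.0 = 433.2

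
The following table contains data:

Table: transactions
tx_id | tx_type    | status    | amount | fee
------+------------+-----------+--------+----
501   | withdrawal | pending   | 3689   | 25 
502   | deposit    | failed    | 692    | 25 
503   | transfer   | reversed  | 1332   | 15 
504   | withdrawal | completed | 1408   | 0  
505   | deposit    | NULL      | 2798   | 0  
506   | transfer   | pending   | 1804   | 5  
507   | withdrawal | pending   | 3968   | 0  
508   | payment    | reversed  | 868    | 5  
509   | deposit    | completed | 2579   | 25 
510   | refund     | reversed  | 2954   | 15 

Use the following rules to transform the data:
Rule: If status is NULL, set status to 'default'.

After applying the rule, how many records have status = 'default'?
1

Step 1: Count records where status IS NULL
Step 2: Found 1 records with NULL status
Step 3: These records will have status set to 'default'
Step 4: Records already having status = 'default': 0
Step 5: Answer: 1 + 0 = 1 records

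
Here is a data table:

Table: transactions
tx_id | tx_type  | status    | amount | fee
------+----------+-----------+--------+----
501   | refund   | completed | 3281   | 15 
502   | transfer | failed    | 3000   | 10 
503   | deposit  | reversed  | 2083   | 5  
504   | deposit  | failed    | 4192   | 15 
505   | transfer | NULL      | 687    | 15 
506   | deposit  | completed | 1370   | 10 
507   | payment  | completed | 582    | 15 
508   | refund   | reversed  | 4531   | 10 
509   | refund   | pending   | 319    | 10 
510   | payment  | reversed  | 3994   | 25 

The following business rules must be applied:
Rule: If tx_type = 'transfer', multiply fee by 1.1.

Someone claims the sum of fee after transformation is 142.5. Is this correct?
No, the correct result is 132.5.

Step 1: Calculate the correct sum after transformation
Step 2: Apply multiplier 1.1 to records where tx_type = 'transfer'
Step 3: Correct result = 132.5
Step 4: Claimed result = 142.5
Step 5: 132.5 ≠ 142.5
Conclusion: The claimed result is incorrect. The correct answer is 132.5.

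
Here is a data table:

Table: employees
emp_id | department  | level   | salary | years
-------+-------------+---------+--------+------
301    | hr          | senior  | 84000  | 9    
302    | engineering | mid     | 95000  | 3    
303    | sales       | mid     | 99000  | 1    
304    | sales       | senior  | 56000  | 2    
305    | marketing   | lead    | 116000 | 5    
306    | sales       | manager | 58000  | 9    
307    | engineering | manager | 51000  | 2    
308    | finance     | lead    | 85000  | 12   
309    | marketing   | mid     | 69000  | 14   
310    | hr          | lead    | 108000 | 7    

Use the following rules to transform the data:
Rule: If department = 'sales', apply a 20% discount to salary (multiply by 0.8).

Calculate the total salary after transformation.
778400.0

Step 1: Records with department = 'sales' have total salary = 213000
Step 2: Apply multiplier: 213000 × 0.8 = 170400.0
Step 3: Other records total: 608000
Step 4: Final sum = 170400.0 + 608000 = 778400.0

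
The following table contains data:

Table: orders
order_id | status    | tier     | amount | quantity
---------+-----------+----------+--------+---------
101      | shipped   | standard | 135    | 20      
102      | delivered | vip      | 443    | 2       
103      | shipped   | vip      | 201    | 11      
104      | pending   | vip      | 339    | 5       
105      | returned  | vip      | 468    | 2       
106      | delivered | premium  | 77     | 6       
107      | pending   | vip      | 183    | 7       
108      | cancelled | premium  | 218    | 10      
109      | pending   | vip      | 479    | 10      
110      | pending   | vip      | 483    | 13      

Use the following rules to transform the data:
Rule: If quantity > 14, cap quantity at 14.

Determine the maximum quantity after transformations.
14

Step 1: Original maximum quantity = 20
Step 2: Apply cap at 14
Step 3: 1 records had quantity > 14 and were capped
Step 4: Maximum after transformation = 14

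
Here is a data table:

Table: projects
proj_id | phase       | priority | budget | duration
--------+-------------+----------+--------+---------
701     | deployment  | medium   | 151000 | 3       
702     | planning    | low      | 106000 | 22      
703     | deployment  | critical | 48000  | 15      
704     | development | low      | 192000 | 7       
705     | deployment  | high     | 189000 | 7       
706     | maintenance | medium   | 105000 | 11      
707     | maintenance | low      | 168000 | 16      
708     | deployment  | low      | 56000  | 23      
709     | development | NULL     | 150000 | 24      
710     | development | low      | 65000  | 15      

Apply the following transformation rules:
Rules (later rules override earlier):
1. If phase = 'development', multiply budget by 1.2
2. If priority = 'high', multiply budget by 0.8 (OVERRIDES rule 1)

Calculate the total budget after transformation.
1273600.0

Step 1: Rule 2 takes priority for records with priority = 'high'
  - 1 records: 189000 × 0.8 = 151200.0
Step 2: Rule 1 applies to remaining records with phase = 'development'
  - 3 records: 407000 × 1.2 = 488400.0
Step 3: Other records unchanged: 634000
Step 4: Final sum = 151200.0 + 488400.0 + 634000 = 1273600.0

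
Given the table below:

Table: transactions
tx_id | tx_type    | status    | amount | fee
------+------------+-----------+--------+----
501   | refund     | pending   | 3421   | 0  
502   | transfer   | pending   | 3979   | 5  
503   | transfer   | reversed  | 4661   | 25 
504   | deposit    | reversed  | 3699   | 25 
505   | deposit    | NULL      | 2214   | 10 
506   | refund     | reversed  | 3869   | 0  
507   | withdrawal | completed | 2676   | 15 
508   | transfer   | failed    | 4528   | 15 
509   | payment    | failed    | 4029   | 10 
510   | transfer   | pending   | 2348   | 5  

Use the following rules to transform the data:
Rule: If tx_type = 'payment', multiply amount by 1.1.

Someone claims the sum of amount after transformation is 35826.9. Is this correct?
Yes, the result is correct.

Step 1: Calculate the correct sum after transformation
Step 2: Apply multiplier 1.1 to records where tx_type = 'payment'
Step 3: Correct result = 35826.9
Step 4: Claimed result = 35826.9
Step 5: 35826.9 = 35826.9 ✓
Conclusion: The claimed result is correct.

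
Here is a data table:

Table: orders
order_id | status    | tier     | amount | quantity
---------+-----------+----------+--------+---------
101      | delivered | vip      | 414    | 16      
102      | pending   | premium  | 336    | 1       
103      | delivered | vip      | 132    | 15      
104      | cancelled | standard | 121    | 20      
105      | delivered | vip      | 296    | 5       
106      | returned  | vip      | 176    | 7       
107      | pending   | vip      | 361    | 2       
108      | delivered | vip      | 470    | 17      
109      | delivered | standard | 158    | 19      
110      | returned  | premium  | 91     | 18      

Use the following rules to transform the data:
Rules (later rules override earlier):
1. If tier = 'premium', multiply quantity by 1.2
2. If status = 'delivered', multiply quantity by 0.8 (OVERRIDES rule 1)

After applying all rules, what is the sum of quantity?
109.4

Step 1: Rule 2 takes priority for records with status = 'delivered'
  - 5 records: 72 × 0.8 = 57.6
Step 2: Rule 1 applies to remaining records with tier = 'premium'
  - 2 records: 19 × 1.2 = 22.8
Step 3: Other records unchanged: 29
Step 4: Final sum = 57.6 + 22.8 + 29 = 109.4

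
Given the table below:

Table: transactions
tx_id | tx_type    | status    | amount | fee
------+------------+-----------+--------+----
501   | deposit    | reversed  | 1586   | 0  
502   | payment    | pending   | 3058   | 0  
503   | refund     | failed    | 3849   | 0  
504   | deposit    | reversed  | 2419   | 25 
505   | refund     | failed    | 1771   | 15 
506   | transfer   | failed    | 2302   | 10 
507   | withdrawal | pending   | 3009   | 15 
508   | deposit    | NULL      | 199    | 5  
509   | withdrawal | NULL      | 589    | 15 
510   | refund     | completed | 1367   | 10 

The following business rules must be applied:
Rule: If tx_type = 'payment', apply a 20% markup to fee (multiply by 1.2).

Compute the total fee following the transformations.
95.0

Step 1: Records with tx_type = 'payment' have total fee = 0
Step 2: Apply multiplier: 0 × 1.2 = 0.0
Step 3: Other records total: 95
Step 4: Final sum = 0.0 + 95 = 95.0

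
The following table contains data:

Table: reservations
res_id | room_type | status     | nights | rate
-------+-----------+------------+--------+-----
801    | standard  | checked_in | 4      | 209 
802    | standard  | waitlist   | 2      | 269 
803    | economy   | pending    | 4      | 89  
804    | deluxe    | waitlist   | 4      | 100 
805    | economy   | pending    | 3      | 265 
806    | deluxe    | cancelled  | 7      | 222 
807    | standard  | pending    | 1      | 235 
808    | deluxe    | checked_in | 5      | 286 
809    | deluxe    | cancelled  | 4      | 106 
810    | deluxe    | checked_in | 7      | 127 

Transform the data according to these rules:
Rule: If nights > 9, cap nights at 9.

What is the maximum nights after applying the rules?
7

Step 1: Original maximum nights = 7
Step 2: Check cap of 9 against maximum
Step 3: No records exceed the cap (max 7 <= cap 9), so no capping applies
Step 4: Maximum after transformation = 7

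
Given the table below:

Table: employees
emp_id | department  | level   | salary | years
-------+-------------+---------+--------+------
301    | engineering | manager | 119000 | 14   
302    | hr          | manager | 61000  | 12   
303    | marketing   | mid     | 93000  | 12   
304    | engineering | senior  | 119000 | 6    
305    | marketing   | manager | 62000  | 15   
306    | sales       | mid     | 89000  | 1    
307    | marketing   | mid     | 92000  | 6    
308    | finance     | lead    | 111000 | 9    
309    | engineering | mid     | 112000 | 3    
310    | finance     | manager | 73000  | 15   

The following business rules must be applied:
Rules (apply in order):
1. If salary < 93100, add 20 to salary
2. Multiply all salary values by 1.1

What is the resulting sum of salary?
1024232.0

Step 1: Apply Rule 1 - Add 20 to records with salary < 93100
  - 6 records affected: 470000 + (6 × 20) = 470120
  - Unaffected records: 461000
  - Sum after Rule 1: 931120
Step 2: Apply Rule 2 - Multiply all by 1.1
  - 931120 × 1.1 = 1024232.0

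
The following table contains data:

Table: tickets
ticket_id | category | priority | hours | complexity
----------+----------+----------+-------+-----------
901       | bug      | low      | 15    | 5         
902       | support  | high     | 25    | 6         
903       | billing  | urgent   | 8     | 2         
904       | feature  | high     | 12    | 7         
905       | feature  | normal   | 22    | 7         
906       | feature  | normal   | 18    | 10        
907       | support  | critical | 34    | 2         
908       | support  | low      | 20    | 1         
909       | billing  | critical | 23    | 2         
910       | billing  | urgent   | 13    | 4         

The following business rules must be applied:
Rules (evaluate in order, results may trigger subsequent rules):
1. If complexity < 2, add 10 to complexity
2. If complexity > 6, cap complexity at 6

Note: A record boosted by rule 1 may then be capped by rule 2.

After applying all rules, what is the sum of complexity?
45

Step 1: Apply rule 1 to records with complexity < 2
  - 1 records get bonus of 10
  - Of these, 1 records then exceed 6 and get capped
Step 2: Apply rule 2 to records with complexity > 6
  - 3 records (original) are capped
Step 3: Calculate final sum = 45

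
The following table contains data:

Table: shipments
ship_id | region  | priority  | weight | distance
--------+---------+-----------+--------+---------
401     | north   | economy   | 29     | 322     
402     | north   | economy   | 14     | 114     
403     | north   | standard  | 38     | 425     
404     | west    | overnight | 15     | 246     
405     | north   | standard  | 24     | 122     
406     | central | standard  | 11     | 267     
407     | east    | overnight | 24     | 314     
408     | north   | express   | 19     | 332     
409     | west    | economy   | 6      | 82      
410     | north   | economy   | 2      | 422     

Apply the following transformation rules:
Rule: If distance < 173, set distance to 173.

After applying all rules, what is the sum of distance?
2847

Step 1: 3 records have distance < 173
Step 2: These records originally summed to 318
Step 3: After setting to minimum: 3 × 173 = 519
Step 4: Unaffected records sum: 2328
Step 5: Final sum = 519 + 2328 = 2847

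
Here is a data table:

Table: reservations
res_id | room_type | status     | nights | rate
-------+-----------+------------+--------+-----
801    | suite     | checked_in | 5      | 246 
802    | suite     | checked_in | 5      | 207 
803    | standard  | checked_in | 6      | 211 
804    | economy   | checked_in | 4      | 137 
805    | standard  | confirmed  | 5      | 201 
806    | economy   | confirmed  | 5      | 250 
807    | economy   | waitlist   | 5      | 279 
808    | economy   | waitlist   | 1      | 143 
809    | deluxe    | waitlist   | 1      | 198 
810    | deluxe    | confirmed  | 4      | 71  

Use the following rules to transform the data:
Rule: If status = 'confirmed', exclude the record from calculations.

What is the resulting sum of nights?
27

Step 1: Identify records where status = 'confirmed'
Step 2: The excluded records sum to 14
Step 3: Original total nights = 41
Step 4: Remaining total = 41 - 14 = 27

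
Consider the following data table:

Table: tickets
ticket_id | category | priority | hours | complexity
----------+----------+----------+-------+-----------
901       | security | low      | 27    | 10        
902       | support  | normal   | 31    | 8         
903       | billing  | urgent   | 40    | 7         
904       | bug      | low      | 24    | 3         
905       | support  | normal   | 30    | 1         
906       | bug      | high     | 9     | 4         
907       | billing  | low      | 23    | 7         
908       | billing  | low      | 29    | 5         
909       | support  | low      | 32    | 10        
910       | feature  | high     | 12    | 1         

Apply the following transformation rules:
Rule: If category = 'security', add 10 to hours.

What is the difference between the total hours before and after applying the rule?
10

Step 1: Original sum of hours = 257
Step 2: 1 records have category = 'security'
Step 3: Each affected record changes by 10
Step 4: Total change = 1 × 10 = 10
Step 5: New sum = 257 + 10 = 267
Step 6: Difference = |267 - 257| = 10
        (Sum increased by 10)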